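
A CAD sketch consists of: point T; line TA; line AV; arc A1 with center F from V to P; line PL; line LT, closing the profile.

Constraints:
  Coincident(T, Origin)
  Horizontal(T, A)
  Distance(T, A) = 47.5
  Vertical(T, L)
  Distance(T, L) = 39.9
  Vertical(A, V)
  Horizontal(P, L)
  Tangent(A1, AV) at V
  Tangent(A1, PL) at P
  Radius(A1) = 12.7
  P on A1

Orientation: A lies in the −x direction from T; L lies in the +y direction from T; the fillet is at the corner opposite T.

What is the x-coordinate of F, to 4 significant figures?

-34.80

T is at the origin; TA is horizontal with |TA| = 47.5 and A on the −x side, so A = (-47.50, 0.000). T and L share the same x with |TL| = 39.9 and L on the +y side, so L = (0.000, 39.90). The virtual corner opposite T is at (-47.50, 39.90). Since A1 is tangent to AV there, FV ⟂ AV and since A1 is tangent to PL there, FP ⟂ PL, with radius 12.7, so the center F sits 12.7 in from both sides at F = (-34.80, 27.20). So F.x = -34.80.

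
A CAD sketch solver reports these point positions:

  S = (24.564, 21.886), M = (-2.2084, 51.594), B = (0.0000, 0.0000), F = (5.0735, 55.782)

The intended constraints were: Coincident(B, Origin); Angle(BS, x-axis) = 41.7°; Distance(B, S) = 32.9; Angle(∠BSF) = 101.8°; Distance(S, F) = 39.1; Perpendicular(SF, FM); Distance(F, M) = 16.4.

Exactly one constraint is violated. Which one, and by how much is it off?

Distance(F, M) = 16.4 — off by 8.00.

B = (0.00, 0.00) ✓; BS at 41.70° ✓; |BS| = 32.90 ✓; ∠BSF = 101.8° ✓; |SF| = 39.10 ✓; ∠(SF, FM) = 90.00° ✓; |FM| = 8.400 ✗.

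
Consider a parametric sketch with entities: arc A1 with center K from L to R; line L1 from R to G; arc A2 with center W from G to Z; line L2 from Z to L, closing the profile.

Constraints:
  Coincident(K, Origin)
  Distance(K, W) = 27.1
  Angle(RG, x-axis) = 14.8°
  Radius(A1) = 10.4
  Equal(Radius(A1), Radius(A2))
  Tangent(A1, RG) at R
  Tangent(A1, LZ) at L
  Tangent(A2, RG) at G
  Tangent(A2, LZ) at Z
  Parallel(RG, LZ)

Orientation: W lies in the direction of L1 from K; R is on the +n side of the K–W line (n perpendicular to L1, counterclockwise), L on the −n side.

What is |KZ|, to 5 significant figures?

29.027

The slot axis is L1's direction at 14.8°, so u = (cos 14.8°, sin 14.8°) = (0.96682, 0.25545) and n = (−sin 14.8°, cos 14.8°) = (-0.25545, 0.96682). K is at the origin and W lies 27.1 along u from K, so W = 27.1·u = (26.201, 6.9226). Tangency of A1 to both parallel lines with radius 10.4 puts R and L at K ± 10.4·n: R = (-2.6566, 10.055), L = (2.6566, -10.055). Equal radii place G and Z the same way about W: G = W + 10.4·n = (23.544, 16.978), Z = W − 10.4·n = (28.858, -3.1324). Then |KZ| = |Z − K| = 29.027.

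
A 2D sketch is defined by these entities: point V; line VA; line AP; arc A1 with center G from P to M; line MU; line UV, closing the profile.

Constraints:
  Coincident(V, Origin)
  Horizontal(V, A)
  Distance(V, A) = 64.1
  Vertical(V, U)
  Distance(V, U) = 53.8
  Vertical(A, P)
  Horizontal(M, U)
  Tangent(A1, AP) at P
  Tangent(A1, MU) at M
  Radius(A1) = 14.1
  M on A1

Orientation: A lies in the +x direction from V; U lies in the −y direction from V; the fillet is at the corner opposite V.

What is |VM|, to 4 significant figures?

73.45

The virtual corner opposite V is at (64.10, -53.80). Since A1 is tangent to AP there, GP ⟂ AP and since A1 is tangent to MU there, GM ⟂ MU, with radius 14.1, so the center G sits 14.1 in from both sides at G = (50.00, -39.70). That places the tangent points at P = (64.10, -39.70) on AP and M = (50.00, -53.80) on MU. Then |VM| = |M − V| = 73.45.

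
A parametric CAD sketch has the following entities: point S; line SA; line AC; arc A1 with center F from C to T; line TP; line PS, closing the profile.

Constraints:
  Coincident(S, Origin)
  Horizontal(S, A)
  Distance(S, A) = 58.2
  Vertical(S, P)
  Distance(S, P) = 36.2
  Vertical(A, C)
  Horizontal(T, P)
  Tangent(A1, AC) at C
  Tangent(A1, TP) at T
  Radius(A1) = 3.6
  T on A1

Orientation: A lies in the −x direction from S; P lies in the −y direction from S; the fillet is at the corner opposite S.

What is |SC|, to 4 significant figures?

66.71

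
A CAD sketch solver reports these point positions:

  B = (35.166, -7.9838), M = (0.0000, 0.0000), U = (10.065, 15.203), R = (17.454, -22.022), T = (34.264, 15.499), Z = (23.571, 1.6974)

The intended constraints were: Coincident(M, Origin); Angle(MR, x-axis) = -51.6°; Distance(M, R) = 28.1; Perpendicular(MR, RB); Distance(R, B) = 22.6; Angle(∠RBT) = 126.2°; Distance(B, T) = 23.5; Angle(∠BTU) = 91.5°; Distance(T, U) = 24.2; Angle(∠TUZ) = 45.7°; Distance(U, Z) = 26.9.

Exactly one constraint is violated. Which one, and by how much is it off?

Distance(U, Z) = 26.9 — off by 7.80.

M = (0.00, 0.00) ✓; MR at -51.60° ✓; |MR| = 28.10 ✓; ∠(MR, RB) = 90.00° ✓; |RB| = 22.60 ✓; ∠RBT = 126.2° ✓; |BT| = 23.50 ✓; ∠BTU = 91.50° ✓; |TU| = 24.20 ✓; ∠TUZ = 45.70° ✓; |UZ| = 19.10 ✗.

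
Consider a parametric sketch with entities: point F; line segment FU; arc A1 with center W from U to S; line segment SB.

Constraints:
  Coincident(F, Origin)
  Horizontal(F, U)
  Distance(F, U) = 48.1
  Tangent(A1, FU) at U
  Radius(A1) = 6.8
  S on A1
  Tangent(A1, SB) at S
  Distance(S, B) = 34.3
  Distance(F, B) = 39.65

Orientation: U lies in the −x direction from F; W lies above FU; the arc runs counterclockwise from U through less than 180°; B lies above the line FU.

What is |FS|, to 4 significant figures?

42.52

F is at the origin; FU is horizontal with |FU| = 48.1 and U on the −x side, so U = (-48.10, 0.000). The tangent condition forces WU to be normal to FU, so W = U + (0, 6.8) = (-48.10, 6.800). Since WS ⟂ SB (tangency), |WB| = √(6.8² + 34.3²) = 34.97 regardless of where S sits on A1. So B lies on both circle(F, 39.65) and circle(W, 34.97); the above-FU intersection is B = (-23.67, 31.81). S is the foot of the tangent from B: S = (-42.40, 3.085).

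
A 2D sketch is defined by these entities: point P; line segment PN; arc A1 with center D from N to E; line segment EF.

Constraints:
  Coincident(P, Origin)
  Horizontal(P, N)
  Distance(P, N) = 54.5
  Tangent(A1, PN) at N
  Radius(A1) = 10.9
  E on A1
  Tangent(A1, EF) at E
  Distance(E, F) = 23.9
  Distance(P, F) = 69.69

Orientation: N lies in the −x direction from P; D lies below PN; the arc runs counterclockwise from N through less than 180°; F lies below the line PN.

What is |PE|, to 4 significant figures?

66.47

P is at the origin; PN is horizontal with |PN| = 54.5 and N on the −x side, so N = (-54.50, 0.000). The tangent condition forces DN to be normal to PN, so D = N + (0, -10.9) = (-54.50, -10.90). Since DE ⟂ EF (tangency), |DF| = √(10.9² + 23.9²) = 26.27 regardless of where E sits on A1. So F lies on both circle(P, 69.69) and circle(D, 26.27); the below-PN intersection is F = (-59.22, -36.74). E is the foot of the tangent from F: E = (-65.07, -13.57).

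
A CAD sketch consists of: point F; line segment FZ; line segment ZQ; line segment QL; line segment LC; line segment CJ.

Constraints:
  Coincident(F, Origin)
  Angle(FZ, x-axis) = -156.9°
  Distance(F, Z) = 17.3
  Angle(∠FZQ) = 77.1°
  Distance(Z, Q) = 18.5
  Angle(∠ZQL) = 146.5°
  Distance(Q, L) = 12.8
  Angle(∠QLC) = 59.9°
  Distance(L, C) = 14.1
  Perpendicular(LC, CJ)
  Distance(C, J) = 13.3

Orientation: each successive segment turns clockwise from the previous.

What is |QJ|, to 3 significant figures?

8.00

∠QLC = 59.9° gives LC at -53.4° from the x-axis; with |LC| = 14.1, C = (-5.72, 11.9). The perpendicularity gives CJ at right angles to LC, so CJ runs at -143°; with |CJ| = 13.3, J = (-16.4, 3.93). Then |QJ| = |J − Q| = 8.00.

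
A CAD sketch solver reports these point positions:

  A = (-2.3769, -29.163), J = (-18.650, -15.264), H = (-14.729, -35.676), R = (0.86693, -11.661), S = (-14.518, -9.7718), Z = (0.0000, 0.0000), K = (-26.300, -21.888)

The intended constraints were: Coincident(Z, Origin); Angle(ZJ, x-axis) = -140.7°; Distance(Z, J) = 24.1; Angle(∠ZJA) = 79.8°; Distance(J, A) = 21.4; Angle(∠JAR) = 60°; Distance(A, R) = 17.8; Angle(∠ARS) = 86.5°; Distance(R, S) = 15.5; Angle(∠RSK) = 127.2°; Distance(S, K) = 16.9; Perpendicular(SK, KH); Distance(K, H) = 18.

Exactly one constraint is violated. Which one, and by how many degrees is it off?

Perpendicular(SK, KH) — off by 5.80°.

Z = (0.00, 0.00) ✓; ZJ at -140.7° ✓; |ZJ| = 24.10 ✓; ∠ZJA = 79.80° ✓; |JA| = 21.40 ✓; ∠JAR = 60.00° ✓; |AR| = 17.80 ✓; ∠ARS = 86.50° ✓; |RS| = 15.50 ✓; ∠RSK = 127.2° ✓; |SK| = 16.90 ✓; ∠(SK, KH) = 84.20° ✗; |KH| = 18.00 ✓.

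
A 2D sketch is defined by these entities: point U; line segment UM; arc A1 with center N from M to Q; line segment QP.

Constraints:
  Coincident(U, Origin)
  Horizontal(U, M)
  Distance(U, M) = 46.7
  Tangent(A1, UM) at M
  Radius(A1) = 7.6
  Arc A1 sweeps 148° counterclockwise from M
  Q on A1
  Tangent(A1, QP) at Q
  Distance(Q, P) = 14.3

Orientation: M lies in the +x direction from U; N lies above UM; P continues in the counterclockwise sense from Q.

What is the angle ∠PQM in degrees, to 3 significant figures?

106°

U is at the origin; U and M share the same y with |UM| = 46.7 and M on the +x side, so M = (46.7, 0.00). Since A1 is tangent to UM there, NM ⟂ UM, so N = M + (0, 7.6) = (46.7, 7.60). On A1, M sits at bearing -90° from N; a 148° counterclockwise sweep puts Q at bearing 58°, so Q = N + 7.6·(cos 58°, sin 58°) = (50.7, 14.0). The tangent condition forces NQ to be normal to QP, so QP runs along (−sin 58°, cos 58°); with |QP| = 14.3, P = (38.6, 21.6). Then cos ∠PQM = QP·QM / (|QP||QM|), giving 106°.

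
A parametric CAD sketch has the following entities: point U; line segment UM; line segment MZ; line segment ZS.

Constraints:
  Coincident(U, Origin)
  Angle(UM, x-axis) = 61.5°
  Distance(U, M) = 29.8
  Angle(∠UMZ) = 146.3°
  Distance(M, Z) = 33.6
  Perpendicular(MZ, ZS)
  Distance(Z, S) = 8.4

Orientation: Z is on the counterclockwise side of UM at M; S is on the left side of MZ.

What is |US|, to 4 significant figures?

58.96

∠UMZ = 146.3°, so MZ runs at 61.5° + (180° − 146.3°) = 95.20° from the x-axis; with |MZ| = 33.6, Z = M + 33.6·(cos 95.20°, sin 95.20°) = (11.17, 59.65). MZ ⟂ ZS; with |ZS| = 8.4 on the left of MZ, S = Z + 8.4·(-0.9959, -0.09063) = (2.809, 58.89). Then |US| = |S − U| = 58.96.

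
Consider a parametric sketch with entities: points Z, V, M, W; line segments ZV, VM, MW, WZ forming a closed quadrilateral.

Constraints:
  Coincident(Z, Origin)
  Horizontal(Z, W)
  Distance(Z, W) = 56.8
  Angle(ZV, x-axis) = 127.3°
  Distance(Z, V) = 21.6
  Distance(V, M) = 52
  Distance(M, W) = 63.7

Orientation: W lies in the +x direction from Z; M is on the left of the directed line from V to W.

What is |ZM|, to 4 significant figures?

59.07

Z is at the origin; ZW is horizontal with |ZW| = 56.8 and W in +x, so W = (56.8, 0). ZV runs at 127.3° with |ZV| = 21.6, so V = (-13.09, 17.18). M is determined by |VM| = 52.0 and |MW| = 63.7 together: it lies at the intersection of circle(V, 52.0) and circle(W, 63.7). With |VW| = 71.97, the foot of the radical line on VW is 26.58 from V and the perpendicular offset is √(52.0² − 26.58²) = 44.69. Taking the left-of-VW solution: M = (23.39, 54.24).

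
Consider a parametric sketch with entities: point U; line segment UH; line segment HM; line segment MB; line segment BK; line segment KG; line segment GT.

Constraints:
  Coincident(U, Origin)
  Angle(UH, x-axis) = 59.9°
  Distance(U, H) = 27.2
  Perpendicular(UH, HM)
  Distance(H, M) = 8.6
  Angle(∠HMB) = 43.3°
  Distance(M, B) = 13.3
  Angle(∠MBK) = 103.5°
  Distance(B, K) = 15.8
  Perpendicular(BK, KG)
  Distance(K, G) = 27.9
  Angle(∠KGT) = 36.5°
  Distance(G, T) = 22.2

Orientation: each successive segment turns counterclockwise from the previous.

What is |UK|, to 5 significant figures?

30.315

U is at the origin; UH runs at 59.9° with length 27.2, so H = (13.641, 23.532). UH ⟂ HM, so HM runs at 149.90°; with |HM| = 8.6, M = (6.2008, 27.845). ∠HMB = 43.3° gives MB at -73.400° from the x-axis; with |MB| = 13.3, B = (10.000, 15.099). ∠MBK = 103.5° gives BK at 3.1000° from the x-axis; with |BK| = 15.8, K = (25.777, 15.954). Then |UK| = |K − U| = 30.315.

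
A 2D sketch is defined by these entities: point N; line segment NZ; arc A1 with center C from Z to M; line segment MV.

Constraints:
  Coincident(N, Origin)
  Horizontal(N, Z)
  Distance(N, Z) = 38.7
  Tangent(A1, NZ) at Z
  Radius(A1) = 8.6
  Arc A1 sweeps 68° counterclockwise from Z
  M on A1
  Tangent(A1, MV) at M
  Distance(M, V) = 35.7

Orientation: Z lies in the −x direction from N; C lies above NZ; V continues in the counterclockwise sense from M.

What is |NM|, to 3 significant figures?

31.2

N is at the origin; NZ is horizontal with |NZ| = 38.7 and Z on the −x side, so Z = (-38.7, 0.00). The tangent condition forces CZ to be normal to NZ, so C = Z + (0, 8.6) = (-38.7, 8.60). On A1, Z sits at bearing -90° from C; a 68° counterclockwise sweep puts M at bearing -22°, so M = C + 8.6·(cos -22°, sin -22°) = (-30.7, 5.38). Then |NM| = |M − N| = 31.2.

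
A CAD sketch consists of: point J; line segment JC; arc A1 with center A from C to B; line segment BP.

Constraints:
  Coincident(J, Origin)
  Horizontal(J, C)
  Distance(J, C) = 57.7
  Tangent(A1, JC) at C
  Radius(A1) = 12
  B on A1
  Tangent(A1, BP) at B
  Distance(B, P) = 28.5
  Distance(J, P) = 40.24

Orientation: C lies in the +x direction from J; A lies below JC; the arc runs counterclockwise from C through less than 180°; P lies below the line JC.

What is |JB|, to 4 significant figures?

48.62

Checks: |AB| = 12.00 ✓; ∠(AB, BP) = 90.00° ✓; |BP| = 28.50 ✓; |JP| = 40.24 ✓.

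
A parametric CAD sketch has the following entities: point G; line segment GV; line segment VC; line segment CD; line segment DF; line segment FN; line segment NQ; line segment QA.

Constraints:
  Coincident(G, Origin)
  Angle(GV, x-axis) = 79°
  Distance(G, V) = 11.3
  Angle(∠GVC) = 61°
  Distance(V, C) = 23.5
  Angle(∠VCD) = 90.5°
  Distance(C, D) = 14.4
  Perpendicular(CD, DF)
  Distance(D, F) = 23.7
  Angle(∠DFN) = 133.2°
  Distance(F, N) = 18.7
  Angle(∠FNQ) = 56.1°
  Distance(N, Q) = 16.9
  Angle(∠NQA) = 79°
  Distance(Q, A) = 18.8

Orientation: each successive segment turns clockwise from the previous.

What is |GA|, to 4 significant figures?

7.458

G is at the origin; GV runs at 79.0° with length 11.3, so V = (2.156, 11.09). ∠GVC = 61.0° gives VC at -40.00° from the x-axis; with |VC| = 23.5, C = (20.16, -4.013). ∠VCD = 90.5° gives CD at -129.5° from the x-axis; with |CD| = 14.4, D = (11.00, -15.12). CD is perpendicular to DF, so DF runs at 140.5°; with |DF| = 23.7, F = (-7.289, -0.04946). ∠DFN = 133.2° gives FN at 93.70° from the x-axis; with |FN| = 18.7, N = (-8.496, 18.61). ∠FNQ = 56.1° gives NQ at -30.20° from the x-axis; with |NQ| = 16.9, Q = (6.111, 10.11). ∠NQA = 79.0° gives QA at -131.2° from the x-axis; with |QA| = 18.8, A = (-6.273, -4.035). Then |GA| = |A − G| = 7.458.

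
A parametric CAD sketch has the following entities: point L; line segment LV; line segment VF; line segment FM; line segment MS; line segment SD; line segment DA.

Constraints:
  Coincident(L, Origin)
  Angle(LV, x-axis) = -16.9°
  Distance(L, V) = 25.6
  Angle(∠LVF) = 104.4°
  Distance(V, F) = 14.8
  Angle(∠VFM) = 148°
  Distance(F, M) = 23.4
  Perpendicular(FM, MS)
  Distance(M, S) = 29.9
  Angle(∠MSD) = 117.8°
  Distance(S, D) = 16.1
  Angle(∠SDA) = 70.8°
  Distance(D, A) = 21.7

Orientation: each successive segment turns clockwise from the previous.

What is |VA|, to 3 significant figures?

20.2

L is at the origin; LV runs at -16.9° with length 25.6, so V = (24.5, -7.44). ∠LVF = 104.4° gives VF at -92.5° from the x-axis; with |VF| = 14.8, F = (23.8, -22.2). ∠VFM = 148.0° gives FM at -124° from the x-axis; with |FM| = 23.4, M = (10.6, -41.5). FM is perpendicular to MS, so MS runs at 146°; with |MS| = 29.9, S = (-14.0, -24.6). ∠MSD = 117.8° gives SD at 83.3° from the x-axis; with |SD| = 16.1, D = (-12.2, -8.59). ∠SDA = 70.8° gives DA at -25.9° from the x-axis; with |DA| = 21.7, A = (7.35, -18.1). Then |VA| = |A − V| = 20.2.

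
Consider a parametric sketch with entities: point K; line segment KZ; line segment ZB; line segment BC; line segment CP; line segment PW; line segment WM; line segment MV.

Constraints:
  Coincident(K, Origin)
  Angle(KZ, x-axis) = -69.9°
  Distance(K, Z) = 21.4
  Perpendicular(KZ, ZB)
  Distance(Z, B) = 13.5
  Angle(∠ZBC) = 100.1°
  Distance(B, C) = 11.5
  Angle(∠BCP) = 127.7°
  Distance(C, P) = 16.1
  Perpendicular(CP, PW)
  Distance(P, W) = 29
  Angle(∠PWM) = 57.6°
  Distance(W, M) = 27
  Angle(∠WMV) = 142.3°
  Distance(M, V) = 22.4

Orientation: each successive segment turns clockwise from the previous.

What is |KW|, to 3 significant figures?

24.3

∠BCP = 127.7° gives CP at 67.9° from the x-axis; with |CP| = 16.1, P = (-5.05, 0.120). The perpendicularity gives PW at right angles to CP, so PW runs at -22.1°; with |PW| = 29.0, W = (21.8, -10.8). Then |KW| = |W − K| = 24.3.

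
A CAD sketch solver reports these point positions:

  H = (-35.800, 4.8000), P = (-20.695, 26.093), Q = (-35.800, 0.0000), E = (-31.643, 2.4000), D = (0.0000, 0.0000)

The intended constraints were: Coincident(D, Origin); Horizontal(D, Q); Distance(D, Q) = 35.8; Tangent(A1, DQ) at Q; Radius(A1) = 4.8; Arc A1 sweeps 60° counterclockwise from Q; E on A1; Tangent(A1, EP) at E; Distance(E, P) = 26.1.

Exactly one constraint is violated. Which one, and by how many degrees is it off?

Tangent(A1, EP) at E — off by 5.20°.

D = (0.00, 0.00) ✓; D.y = 0.00, Q.y = 0.00 ✓; |DQ| = 35.80 ✓; ∠(HQ, QD) = 90.00° ✓; |HQ| = 4.800 ✓; bearing(H→E) − bearing(H→Q) = 60.00° ✓; |HE| = 4.800 ✓; ∠(HE, EP) = 84.80° ✗; |EP| = 26.10 ✓.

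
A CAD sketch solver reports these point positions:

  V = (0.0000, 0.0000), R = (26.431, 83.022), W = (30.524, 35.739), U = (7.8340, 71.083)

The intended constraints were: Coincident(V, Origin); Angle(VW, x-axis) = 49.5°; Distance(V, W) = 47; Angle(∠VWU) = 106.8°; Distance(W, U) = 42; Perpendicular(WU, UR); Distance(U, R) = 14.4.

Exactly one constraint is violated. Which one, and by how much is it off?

Distance(U, R) = 14.4 — off by 7.70.

V = (0.00, 0.00) ✓; VW at 49.50° ✓; |VW| = 47.00 ✓; ∠VWU = 106.8° ✓; |WU| = 42.00 ✓; ∠(WU, UR) = 90.00° ✓; |UR| = 22.10 ✗.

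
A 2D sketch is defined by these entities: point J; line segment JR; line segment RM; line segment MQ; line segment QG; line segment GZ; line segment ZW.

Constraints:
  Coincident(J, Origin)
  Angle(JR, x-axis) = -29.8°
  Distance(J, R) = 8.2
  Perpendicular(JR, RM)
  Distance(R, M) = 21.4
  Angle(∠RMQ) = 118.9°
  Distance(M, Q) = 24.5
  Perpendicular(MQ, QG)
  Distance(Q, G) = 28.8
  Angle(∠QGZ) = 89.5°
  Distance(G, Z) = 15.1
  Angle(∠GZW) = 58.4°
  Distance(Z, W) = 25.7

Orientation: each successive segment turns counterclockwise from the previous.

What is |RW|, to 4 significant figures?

35.44

J is at the origin; JR runs at -29.8° with length 8.2, so R = (7.116, -4.075). JR is perpendicular to RM, so RM runs at 60.20°; with |RM| = 21.4, M = (17.75, 14.49). ∠RMQ = 118.9° gives MQ at 121.3° from the x-axis; with |MQ| = 24.5, Q = (5.023, 35.43). The perpendicularity gives QG at right angles to MQ, so QG runs at -148.7°; with |QG| = 28.8, G = (-19.59, 20.47). ∠QGZ = 89.5° gives GZ at -58.20° from the x-axis; with |GZ| = 15.1, Z = (-11.63, 7.634). ∠GZW = 58.4° gives ZW at 63.40° from the x-axis; with |ZW| = 25.7, W = (-0.1213, 30.61). Then |RW| = |W − R| = 35.44.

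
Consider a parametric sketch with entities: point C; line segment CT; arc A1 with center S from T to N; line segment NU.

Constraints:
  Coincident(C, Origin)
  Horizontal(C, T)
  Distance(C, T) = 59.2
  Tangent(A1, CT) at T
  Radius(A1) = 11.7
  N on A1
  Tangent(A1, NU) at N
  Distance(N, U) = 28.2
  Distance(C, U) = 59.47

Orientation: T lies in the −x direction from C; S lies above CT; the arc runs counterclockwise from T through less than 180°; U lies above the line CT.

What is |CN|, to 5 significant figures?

48.730

Checks: |SN| = 11.70 ✓; ∠(SN, NU) = 90.00° ✓; |NU| = 28.20 ✓; |CU| = 59.47 ✓.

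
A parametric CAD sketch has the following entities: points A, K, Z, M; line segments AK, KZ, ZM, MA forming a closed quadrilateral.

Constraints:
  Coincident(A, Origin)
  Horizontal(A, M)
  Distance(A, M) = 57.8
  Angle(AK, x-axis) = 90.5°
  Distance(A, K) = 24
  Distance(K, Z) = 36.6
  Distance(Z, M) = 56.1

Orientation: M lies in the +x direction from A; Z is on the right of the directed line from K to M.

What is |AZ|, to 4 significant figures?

12.83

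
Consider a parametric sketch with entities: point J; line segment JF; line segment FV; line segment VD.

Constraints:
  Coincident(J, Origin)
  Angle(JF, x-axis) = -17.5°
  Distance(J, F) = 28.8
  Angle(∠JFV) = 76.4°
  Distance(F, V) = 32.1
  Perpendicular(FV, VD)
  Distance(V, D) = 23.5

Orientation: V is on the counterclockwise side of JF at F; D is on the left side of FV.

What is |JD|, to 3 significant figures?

25.7

J is at the origin; JF runs at -17.5° with length 28.8, so F = 28.8·(cos -17.5°, sin -17.5°) = (27.5, -8.66). ∠JFV = 76.4°, so FV runs at -17.5° + (180° − 76.4°) = 86.1° from the x-axis; with |FV| = 32.1, V = F + 32.1·(cos 86.1°, sin 86.1°) = (29.7, 23.4). FV ⟂ VD; with |VD| = 23.5 on the left of FV, D = V + 23.5·(-0.998, 0.0680) = (6.20, 25.0). Then |JD| = |D − J| = 25.7.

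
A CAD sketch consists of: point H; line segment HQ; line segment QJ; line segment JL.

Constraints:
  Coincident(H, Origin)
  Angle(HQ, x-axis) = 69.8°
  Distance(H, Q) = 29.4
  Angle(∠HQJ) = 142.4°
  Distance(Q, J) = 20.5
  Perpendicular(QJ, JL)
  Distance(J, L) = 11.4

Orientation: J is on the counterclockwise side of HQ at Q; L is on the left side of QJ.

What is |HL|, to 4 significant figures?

44.28

H is at the origin; HQ runs at 69.8° with length 29.4, so Q = 29.4·(cos 69.8°, sin 69.8°) = (10.15, 27.59). ∠HQJ = 142.4°, so QJ runs at 69.8° + (180° − 142.4°) = 107.4° from the x-axis; with |QJ| = 20.5, J = Q + 20.5·(cos 107.4°, sin 107.4°) = (4.021, 47.15). QJ ⟂ JL; with |JL| = 11.4 on the left of QJ, L = J + 11.4·(-0.9542, -0.2990) = (-6.857, 43.74). Then |HL| = |L − H| = 44.28.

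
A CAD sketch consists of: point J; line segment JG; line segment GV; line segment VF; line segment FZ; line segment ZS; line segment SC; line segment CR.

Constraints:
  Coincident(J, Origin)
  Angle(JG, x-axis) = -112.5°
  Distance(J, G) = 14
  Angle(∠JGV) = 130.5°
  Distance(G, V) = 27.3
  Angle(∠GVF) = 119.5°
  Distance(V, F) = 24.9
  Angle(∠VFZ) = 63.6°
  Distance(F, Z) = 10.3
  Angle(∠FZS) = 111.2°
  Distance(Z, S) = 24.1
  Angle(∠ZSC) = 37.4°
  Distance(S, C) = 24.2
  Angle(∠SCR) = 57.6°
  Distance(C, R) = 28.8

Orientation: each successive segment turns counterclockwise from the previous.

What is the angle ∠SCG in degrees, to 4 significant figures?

12.20°

∠FZS = 111.2° gives ZS at -177.3° from the x-axis; with |ZS| = 24.1, S = (3.666, -30.06). ∠ZSC = 37.4° gives SC at -34.70° from the x-axis; with |SC| = 24.2, C = (23.56, -43.84). Then cos ∠SCG = CS·CG / (|CS||CG|), giving 12.20°.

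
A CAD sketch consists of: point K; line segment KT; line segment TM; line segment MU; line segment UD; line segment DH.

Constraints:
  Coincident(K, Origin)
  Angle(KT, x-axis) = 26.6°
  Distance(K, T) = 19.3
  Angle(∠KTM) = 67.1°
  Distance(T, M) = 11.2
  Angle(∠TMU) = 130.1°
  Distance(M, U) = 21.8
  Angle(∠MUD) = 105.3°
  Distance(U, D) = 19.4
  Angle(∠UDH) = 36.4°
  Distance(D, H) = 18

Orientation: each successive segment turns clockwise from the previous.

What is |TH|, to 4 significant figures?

20.03

∠MUD = 105.3° gives UD at 149.1° from the x-axis; with |UD| = 19.4, D = (-14.40, -7.661). ∠UDH = 36.4° gives DH at 5.500° from the x-axis; with |DH| = 18.0, H = (3.516, -5.936). Then |TH| = |H − T| = 20.03.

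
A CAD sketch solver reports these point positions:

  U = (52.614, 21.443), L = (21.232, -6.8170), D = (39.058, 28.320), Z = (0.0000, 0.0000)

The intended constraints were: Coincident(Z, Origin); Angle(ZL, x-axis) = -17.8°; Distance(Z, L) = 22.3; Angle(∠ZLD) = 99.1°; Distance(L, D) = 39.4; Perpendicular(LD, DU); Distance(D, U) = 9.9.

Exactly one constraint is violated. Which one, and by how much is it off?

Distance(D, U) = 9.9 — off by 5.30.

Z = (0.00, 0.00) ✓; ZL at -17.80° ✓; |ZL| = 22.30 ✓; ∠ZLD = 99.10° ✓; |LD| = 39.40 ✓; ∠(LD, DU) = 90.00° ✓; |DU| = 15.20 ✗.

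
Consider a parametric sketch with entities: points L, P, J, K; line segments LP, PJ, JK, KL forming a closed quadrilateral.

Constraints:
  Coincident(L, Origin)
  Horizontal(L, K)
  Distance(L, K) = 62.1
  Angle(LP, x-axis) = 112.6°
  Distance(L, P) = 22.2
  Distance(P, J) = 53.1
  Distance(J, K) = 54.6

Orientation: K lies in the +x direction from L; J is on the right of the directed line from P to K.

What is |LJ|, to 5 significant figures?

30.968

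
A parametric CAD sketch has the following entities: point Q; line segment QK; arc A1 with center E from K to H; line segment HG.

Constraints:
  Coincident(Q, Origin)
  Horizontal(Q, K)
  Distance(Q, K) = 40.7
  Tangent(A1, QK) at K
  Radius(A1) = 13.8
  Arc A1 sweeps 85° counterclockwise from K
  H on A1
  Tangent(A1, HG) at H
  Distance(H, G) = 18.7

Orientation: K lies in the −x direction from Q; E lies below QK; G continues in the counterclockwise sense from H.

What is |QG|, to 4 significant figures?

64.19

Q is at the origin; QK is horizontal with |QK| = 40.7 and K on the −x side, so K = (-40.70, 0.000). Tangency of A1 to QK means the radius EK is perpendicular to QK, so E = K + (0, -13.8) = (-40.70, -13.80). On A1, K sits at bearing 90° from E; an 85° counterclockwise sweep puts H at bearing 175°, so H = E + 13.8·(cos 175°, sin 175°) = (-54.45, -12.60). The tangent condition forces EH to be normal to HG, so HG runs along (−sin 175°, cos 175°); with |HG| = 18.7, G = (-56.08, -31.23). Then |QG| = |G − Q| = 64.19.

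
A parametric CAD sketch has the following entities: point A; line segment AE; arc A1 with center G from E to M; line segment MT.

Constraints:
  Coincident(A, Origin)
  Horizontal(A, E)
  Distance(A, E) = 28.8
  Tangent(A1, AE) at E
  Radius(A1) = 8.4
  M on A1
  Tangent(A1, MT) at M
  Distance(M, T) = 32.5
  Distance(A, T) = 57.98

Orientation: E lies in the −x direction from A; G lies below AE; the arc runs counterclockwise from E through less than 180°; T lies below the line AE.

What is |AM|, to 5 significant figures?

37.677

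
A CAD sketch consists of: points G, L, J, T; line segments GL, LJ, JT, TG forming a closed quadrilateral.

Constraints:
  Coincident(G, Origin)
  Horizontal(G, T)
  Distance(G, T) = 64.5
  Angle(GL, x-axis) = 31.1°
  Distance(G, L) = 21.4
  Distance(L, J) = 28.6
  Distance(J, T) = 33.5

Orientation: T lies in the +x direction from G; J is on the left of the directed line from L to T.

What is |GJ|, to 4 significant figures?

50.00

G is at the origin; GT is horizontal with |GT| = 64.5 and T in +x, so T = (64.5, 0). GL runs at 31.1° with |GL| = 21.4, so L = (18.32, 11.05). J is determined by |LJ| = 28.6 and |JT| = 33.5 together: it lies at the intersection of circle(L, 28.6) and circle(T, 33.5). With |LT| = 47.48, the foot of the radical line on LT is 20.54 from L and the perpendicular offset is √(28.6² − 20.54²) = 19.91. Taking the left-of-LT solution: J = (42.93, 25.63).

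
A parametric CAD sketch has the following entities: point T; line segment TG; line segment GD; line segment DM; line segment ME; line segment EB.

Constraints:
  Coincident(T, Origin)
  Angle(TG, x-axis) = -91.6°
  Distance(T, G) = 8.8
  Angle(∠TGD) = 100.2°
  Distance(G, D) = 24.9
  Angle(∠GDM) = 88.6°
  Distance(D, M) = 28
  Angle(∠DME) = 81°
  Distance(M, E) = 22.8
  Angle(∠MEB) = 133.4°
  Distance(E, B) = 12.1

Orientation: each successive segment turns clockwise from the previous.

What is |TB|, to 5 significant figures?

6.0150

T is at the origin; TG runs at -91.6° with length 8.8, so G = (-0.24571, -8.7966). ∠TGD = 100.2° gives GD at -171.40° from the x-axis; with |GD| = 24.9, D = (-24.866, -12.520). ∠GDM = 88.6° gives DM at 97.200° from the x-axis; with |DM| = 28.0, M = (-28.375, 15.259). ∠DME = 81.0° gives ME at -1.8000° from the x-axis; with |ME| = 22.8, E = (-5.5863, 14.543). ∠MEB = 133.4° gives EB at -48.400° from the x-axis; with |EB| = 12.1, B = (2.4472, 5.4947). Then |TB| = |B − T| = 6.0150.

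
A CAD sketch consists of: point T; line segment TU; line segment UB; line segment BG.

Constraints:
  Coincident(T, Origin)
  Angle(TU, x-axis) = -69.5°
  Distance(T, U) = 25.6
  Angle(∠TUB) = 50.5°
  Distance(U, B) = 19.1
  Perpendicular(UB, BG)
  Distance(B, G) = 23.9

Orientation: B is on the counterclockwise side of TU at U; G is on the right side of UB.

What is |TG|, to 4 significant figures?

43.74

∠TUB = 50.5°, so UB runs at -69.5° + (180° − 50.5°) = 60.00° from the x-axis; with |UB| = 19.1, B = U + 19.1·(cos 60.00°, sin 60.00°) = (18.52, -7.438). The perpendicularity gives BG at right angles to UB; with |BG| = 23.9 on the right of UB, G = B + 23.9·(0.8660, -0.5000) = (39.21, -19.39). Then |TG| = |G − T| = 43.74.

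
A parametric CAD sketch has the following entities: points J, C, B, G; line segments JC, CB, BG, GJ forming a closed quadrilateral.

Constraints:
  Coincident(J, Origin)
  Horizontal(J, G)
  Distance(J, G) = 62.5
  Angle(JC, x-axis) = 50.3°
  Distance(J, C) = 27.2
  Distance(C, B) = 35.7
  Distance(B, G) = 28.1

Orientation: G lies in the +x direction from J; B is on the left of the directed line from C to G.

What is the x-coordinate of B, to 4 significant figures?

52.66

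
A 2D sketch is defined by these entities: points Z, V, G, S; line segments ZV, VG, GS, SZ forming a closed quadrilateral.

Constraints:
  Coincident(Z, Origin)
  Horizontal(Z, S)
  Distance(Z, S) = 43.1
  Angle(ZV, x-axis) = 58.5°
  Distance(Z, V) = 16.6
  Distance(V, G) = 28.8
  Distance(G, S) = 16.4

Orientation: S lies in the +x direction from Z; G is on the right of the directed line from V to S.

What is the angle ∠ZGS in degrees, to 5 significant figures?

141.01°

Checks: |VG| = 28.80 ✓; |GS| = 16.40 ✓.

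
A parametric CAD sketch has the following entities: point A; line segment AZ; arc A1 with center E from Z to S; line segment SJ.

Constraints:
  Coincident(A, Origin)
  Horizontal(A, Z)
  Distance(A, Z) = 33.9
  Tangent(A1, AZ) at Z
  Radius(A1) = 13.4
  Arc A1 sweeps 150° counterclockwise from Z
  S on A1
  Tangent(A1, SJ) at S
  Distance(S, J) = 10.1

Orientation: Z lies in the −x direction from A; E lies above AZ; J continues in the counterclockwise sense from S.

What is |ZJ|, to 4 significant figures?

30.12

On A1, Z sits at bearing -90° from E; a 150° counterclockwise sweep puts S at bearing 60°, so S = E + 13.4·(cos 60°, sin 60°) = (-27.20, 25.00). Tangency of A1 to SJ means the radius ES is perpendicular to SJ, so SJ runs along (−sin 60°, cos 60°); with |SJ| = 10.1, J = (-35.95, 30.05). Then |ZJ| = |J − Z| = 30.12.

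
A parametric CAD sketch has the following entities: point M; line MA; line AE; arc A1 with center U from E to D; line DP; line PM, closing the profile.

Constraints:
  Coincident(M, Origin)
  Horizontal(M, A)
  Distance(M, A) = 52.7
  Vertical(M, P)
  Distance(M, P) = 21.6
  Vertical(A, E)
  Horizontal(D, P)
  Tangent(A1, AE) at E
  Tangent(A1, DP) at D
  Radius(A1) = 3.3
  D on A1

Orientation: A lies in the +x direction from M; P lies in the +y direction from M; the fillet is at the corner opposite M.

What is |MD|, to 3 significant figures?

53.9

M is at the origin; M and A share the same y with |MA| = 52.7 and A on the +x side, so A = (52.7, 0.00). M and P share the same x with |MP| = 21.6 and P on the +y side, so P = (0.00, 21.6). The virtual corner opposite M is at (52.7, 21.6). Tangency of A1 to AE means the radius UE is perpendicular to AE and the tangent condition forces UD to be normal to DP, with radius 3.3, so the center U sits 3.3 in from both sides at U = (49.4, 18.3). That places the tangent points at E = (52.7, 18.3) on AE and D = (49.4, 21.6) on DP. Then |MD| = |D − M| = 53.9.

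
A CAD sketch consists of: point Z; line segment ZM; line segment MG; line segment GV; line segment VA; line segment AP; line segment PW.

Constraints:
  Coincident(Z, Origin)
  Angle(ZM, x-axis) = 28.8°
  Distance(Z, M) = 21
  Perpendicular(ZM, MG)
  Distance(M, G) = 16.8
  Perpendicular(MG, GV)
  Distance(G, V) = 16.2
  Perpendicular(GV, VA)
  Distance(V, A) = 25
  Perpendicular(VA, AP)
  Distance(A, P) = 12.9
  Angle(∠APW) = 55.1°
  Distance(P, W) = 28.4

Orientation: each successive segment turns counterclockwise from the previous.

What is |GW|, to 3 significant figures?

19.6

VA is perpendicular to AP, so AP runs at 28.8°; with |AP| = 12.9, P = (19.5, 1.34). ∠APW = 55.1° gives PW at 154° from the x-axis; with |PW| = 28.4, W = (-6.00, 13.9). Then |GW| = |W − G| = 19.6.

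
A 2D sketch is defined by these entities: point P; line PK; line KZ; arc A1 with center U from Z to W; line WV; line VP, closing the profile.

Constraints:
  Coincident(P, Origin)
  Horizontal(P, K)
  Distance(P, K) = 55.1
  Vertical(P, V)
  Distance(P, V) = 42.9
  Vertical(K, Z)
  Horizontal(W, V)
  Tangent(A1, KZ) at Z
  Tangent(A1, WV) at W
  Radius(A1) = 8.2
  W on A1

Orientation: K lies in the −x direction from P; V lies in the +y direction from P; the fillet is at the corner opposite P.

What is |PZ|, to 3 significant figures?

65.1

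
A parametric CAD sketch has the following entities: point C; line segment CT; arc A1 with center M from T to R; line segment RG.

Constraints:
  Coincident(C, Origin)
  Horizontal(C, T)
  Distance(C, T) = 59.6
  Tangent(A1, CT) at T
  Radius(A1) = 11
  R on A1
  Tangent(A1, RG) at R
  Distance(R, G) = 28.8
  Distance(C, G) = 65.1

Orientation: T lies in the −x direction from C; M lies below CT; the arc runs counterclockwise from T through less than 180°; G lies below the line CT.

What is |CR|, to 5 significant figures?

70.597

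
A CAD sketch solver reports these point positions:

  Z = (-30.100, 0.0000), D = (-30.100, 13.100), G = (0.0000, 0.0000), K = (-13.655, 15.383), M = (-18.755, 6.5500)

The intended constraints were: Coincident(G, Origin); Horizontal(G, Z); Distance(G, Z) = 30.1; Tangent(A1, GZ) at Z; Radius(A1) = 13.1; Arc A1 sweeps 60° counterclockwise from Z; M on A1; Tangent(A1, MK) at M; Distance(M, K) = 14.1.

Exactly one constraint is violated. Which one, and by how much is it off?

Distance(M, K) = 14.1 — off by 3.90.

G = (0.00, 0.00) ✓; G.y = 0.00, Z.y = 0.00 ✓; |GZ| = 30.10 ✓; ∠(DZ, ZG) = 90.00° ✓; |DZ| = 13.10 ✓; bearing(D→M) − bearing(D→Z) = 60.00° ✓; |DM| = 13.10 ✓; ∠(DM, MK) = 90.00° ✓; |MK| = 10.20 ✗.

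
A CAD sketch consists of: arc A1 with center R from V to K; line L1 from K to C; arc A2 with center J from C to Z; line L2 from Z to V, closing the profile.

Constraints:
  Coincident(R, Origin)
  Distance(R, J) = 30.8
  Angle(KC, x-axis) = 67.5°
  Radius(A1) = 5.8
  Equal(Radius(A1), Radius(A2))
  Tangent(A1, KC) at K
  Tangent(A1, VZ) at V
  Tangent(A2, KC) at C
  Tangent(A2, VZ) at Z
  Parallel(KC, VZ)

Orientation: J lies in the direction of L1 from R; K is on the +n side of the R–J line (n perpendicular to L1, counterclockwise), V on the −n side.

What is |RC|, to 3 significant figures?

31.3

The slot axis is L1's direction at 67.5°, so u = (cos 67.5°, sin 67.5°) = (0.383, 0.924) and n = (−sin 67.5°, cos 67.5°) = (-0.924, 0.383). R is at the origin and J lies 30.8 along u from R, so J = 30.8·u = (11.8, 28.5). Tangency of A1 to both parallel lines with radius 5.8 puts K and V at R ± 5.8·n: K = (-5.36, 2.22), V = (5.36, -2.22). Equal radii place C and Z the same way about J: C = J + 5.8·n = (6.43, 30.7), Z = J − 5.8·n = (17.1, 26.2). Then |RC| = |C − R| = 31.3.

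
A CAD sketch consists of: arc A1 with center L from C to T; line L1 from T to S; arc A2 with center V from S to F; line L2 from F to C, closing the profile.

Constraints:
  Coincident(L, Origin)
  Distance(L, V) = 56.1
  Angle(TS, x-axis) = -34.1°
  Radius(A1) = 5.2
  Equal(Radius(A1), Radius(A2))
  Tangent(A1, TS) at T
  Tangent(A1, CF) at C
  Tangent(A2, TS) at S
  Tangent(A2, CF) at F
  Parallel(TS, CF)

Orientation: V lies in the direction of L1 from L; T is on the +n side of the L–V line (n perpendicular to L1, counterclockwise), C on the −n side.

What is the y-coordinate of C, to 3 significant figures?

-4.31

The slot axis is L1's direction at -34.1°, so u = (cos -34.1°, sin -34.1°) = (0.828, -0.561) and n = (−sin -34.1°, cos -34.1°) = (0.561, 0.828). L is at the origin and V lies 56.1 along u from L, so V = 56.1·u = (46.5, -31.5). Tangency of A1 to both parallel lines with radius 5.2 puts T and C at L ± 5.2·n: T = (2.92, 4.31), C = (-2.92, -4.31). So C.y = -4.31.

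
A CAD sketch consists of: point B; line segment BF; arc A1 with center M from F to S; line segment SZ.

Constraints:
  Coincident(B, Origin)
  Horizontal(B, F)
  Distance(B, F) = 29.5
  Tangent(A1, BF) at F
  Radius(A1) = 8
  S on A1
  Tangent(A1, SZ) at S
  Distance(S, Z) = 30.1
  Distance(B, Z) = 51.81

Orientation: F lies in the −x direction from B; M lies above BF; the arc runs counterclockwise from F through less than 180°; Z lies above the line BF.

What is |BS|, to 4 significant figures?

24.87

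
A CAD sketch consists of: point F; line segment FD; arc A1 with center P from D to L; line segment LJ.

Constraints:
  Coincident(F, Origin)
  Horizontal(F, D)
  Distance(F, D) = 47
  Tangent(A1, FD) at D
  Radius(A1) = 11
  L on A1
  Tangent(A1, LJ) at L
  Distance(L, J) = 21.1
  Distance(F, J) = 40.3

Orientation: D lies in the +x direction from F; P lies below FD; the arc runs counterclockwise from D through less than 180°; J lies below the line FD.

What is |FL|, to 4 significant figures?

37.35

Checks: |PL| = 11.00 ✓; ∠(PL, LJ) = 90.00° ✓; |LJ| = 21.10 ✓; |FJ| = 40.30 ✓.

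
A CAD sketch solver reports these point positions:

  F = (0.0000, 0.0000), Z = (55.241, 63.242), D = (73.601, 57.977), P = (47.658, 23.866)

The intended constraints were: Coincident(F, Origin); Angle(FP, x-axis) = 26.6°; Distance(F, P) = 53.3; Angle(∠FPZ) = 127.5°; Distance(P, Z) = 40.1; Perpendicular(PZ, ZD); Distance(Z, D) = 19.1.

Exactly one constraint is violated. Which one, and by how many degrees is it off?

Perpendicular(PZ, ZD) — off by 5.10°.

F = (0.00, 0.00) ✓; FP at 26.60° ✓; |FP| = 53.30 ✓; ∠FPZ = 127.5° ✓; |PZ| = 40.10 ✓; ∠(PZ, ZD) = 95.10° ✗; |ZD| = 19.10 ✓.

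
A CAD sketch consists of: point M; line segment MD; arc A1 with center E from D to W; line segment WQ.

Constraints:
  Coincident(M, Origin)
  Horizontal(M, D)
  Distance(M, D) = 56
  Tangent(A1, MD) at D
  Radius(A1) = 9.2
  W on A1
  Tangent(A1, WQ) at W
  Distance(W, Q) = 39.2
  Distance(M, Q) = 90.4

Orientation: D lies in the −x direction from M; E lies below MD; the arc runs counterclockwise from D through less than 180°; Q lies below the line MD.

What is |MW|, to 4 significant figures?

64.62

M is at the origin; M and D share the same y with |MD| = 56.0 and D on the −x side, so D = (-56.00, 0.000). Tangency of A1 to MD means the radius ED is perpendicular to MD, so E = D + (0, -9.2) = (-56.00, -9.200). Since EW ⟂ WQ (tangency), |EQ| = √(9.2² + 39.2²) = 40.27 regardless of where W sits on A1. So Q lies on both circle(M, 90.4) and circle(E, 40.27); the below-MD intersection is Q = (-80.48, -41.17). W is the foot of the tangent from Q: W = (-64.39, -5.423).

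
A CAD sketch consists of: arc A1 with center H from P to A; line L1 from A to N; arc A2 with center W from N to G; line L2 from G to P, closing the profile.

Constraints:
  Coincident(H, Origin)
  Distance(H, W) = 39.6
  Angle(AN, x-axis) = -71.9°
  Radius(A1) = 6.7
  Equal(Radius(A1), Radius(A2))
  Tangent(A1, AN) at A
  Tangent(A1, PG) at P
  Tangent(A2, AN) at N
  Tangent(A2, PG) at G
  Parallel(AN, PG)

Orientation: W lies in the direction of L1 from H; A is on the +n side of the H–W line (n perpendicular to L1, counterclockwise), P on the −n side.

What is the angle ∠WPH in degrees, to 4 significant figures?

80.40°

The slot axis is L1's direction at -71.9°, so u = (cos -71.9°, sin -71.9°) = (0.3107, -0.9505) and n = (−sin -71.9°, cos -71.9°) = (0.9505, 0.3107). H is at the origin and W lies 39.6 along u from H, so W = 39.6·u = (12.30, -37.64). Tangency of A1 to both parallel lines with radius 6.7 puts A and P at H ± 6.7·n: A = (6.368, 2.082), P = (-6.368, -2.082). Then cos ∠WPH = PW·PH / (|PW||PH|), giving 80.40°.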